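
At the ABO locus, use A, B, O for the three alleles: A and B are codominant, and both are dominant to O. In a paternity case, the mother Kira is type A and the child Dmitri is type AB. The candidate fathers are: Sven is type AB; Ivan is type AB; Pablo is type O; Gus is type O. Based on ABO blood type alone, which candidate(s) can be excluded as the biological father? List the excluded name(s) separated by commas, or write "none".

A candidate is excluded only if no genotype consistent with his phenotype could produce a type AB child with a type A mother.
Pablo (type O): no genotype consistent with that phenotype can produce a type-AB child with a type-A mother.
Gus (type O): no genotype consistent with that phenotype can produce a type-AB child with a type-A mother.

Pablo, Gus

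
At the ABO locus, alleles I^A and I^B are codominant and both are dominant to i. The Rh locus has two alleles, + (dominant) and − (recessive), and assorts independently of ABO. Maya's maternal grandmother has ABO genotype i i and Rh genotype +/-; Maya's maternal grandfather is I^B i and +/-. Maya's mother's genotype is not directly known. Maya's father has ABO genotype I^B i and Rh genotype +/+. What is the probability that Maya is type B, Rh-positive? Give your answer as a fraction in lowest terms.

5/8

Maya's mother's ABO genotype from i i × I^B i: 1/2 I^B i, 1/2 i i.
Crossing each possibility with the father I^B i and summing P(type B): 1/2·3/4 + 1/2·1/2 = 5/8.
Similarly for Rh via the mother's Rh distribution: P(Rh+) = 1.
Independent loci: 5/8 × 1 = 5/8.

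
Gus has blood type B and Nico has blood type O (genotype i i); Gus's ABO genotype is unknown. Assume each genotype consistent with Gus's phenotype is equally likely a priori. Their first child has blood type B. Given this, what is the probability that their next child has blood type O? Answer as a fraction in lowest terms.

1/6

Possible genotypes: Gus ∈ {I^B I^B, I^B i}; Nico ∈ {i i}.
Weight each parental genotype pair by prior × P(type-B child):
  I^B I^B × i i: posterior weight 2/3; P(next child type O) = 0.
  I^B i × i i: posterior weight 1/3; P(next child type O) = 1/2.
Weighted sum = 1/6.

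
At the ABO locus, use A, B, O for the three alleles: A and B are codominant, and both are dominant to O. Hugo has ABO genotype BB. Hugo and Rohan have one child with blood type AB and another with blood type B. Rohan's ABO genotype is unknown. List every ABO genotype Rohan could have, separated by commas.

AB, AO

For each candidate genotype of Rohan, check whether crossing it with BB can produce every observed child phenotype.
  AA → possible child types {AB} ✗
  AB → possible child types {B, AB} ✓
  AO → possible child types {B, AB} ✓
  BB → possible child types {B} ✗
  BO → possible child types {B} ✗
  OO → possible child types {B} ✗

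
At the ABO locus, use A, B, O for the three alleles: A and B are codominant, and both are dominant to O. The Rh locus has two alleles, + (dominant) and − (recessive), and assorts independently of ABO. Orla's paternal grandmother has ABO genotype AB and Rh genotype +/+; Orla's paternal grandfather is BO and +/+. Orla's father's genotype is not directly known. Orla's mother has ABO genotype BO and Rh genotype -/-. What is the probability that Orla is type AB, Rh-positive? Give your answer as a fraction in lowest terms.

1/8

Orla's father's ABO genotype from AB × BO: 1/4 AB, 1/4 AO, 1/4 BB, 1/4 BO.
Crossing each possibility with the mother BO and summing P(type AB): 1/4·1/4 + 1/4·1/4 + 1/4·0 + 1/4·0 = 1/8.
Similarly for Rh via the father's Rh distribution: P(Rh+) = 1.
Independent loci: 1/8 × 1 = 1/8.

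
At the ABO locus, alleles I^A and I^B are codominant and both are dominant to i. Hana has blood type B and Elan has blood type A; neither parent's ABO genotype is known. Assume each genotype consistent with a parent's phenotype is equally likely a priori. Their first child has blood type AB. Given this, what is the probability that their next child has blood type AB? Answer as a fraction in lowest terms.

Possible genotypes: Hana ∈ {I^B I^B, I^B i}; Elan ∈ {I^A I^A, I^A i}.
Weight each parental genotype pair by prior × P(type-AB child):
  I^B I^B × I^A I^A: posterior weight 4/9; P(next child type AB) = 1.
  I^B I^B × I^A i: posterior weight 2/9; P(next child type AB) = 1/2.
  I^B i × I^A I^A: posterior weight 2/9; P(next child type AB) = 1/2.
  I^B i × I^A i: posterior weight 1/9; P(next child type AB) = 1/4.
Weighted sum = 25/36.

25/36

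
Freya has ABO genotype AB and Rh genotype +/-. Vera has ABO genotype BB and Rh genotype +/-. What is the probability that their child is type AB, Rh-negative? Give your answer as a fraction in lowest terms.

ABO cross AB × BB → offspring phenotypes: 1/2 B, 1/2 AB.
Rh cross +/- × +/- → 3/4 Rh+, 1/4 Rh-.
Independent loci: P(type AB, Rh-negative) = 1/2 × 1/4 = 1/8.

1/8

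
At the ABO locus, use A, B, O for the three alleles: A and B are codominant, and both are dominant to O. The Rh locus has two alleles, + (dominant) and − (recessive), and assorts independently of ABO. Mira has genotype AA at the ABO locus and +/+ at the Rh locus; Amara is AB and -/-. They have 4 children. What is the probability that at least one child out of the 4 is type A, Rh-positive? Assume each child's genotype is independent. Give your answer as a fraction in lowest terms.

15/16

ABO cross AA × AB → 1/2 A, 1/2 AB.
Rh cross +/+ × -/- → 1 Rh+; so P(type A, Rh-positive) = 1/2 × 1 = 1/2 per child.
P(none) = (1/2)^4 = 1/16; P(at least one) = 1 − 1/16 = 15/16.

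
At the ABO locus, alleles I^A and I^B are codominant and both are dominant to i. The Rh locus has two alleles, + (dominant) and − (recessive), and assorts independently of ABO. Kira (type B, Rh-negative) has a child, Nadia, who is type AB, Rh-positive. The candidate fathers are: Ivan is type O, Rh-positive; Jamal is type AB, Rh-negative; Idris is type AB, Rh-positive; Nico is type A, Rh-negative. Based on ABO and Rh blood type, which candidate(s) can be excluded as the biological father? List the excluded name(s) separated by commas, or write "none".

Ivan, Jamal, Nico

A candidate is excluded only if no genotype consistent with his phenotype could produce a type AB, Rh-positive child with a type B, Rh-negative mother.
Ivan (type O, Rh+): no genotype consistent with that phenotype can produce a type-AB Rh+ child with a type-B mother.
Jamal (type AB, Rh-): no genotype consistent with that phenotype can produce a type-AB Rh+ child with a type-B mother.
Nico (type A, Rh-): no genotype consistent with that phenotype can produce a type-AB Rh+ child with a type-B mother.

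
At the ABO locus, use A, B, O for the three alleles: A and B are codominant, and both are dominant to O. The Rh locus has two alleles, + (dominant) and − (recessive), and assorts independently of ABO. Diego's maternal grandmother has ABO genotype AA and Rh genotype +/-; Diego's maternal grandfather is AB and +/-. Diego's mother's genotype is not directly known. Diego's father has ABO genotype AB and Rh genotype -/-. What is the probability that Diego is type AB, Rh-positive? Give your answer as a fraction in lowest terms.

Diego's mother's ABO genotype from AA × AB: 1/2 AA, 1/2 AB.
Crossing each possibility with the father AB and summing P(type AB): 1/2·1/2 + 1/2·1/2 = 1/2.
Similarly for Rh via the mother's Rh distribution: P(Rh+) = 1/2.
Independent loci: 1/2 × 1/2 = 1/4.

1/4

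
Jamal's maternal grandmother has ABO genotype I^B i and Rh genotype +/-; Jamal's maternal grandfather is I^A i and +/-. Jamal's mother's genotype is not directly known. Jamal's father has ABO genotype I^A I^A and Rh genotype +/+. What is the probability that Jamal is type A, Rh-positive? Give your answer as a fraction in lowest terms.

3/4

Jamal's mother's ABO genotype from I^B i × I^A i: 1/4 I^A I^B, 1/4 I^A i, 1/4 I^B i, 1/4 i i.
Crossing each possibility with the father I^A I^A and summing P(type A): 1/4·1/2 + 1/4·1 + 1/4·1/2 + 1/4·1 = 3/4.
Similarly for Rh via the mother's Rh distribution: P(Rh+) = 1.
Independent loci: 3/4 × 1 = 3/4.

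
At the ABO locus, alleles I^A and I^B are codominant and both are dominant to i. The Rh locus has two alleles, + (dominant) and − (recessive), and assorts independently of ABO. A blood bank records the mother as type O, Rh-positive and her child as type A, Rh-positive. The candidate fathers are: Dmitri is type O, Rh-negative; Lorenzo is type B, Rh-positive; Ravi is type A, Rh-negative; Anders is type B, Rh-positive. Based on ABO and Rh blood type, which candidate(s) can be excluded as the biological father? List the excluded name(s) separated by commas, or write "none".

Dmitri, Lorenzo, Anders

A candidate is excluded only if no genotype consistent with his phenotype could produce a type A, Rh-positive child with a type O, Rh-positive mother.
Dmitri (type O, Rh-): no genotype consistent with that phenotype can produce a type-A Rh+ child with a type-O mother.
Lorenzo (type B, Rh+): no genotype consistent with that phenotype can produce a type-A Rh+ child with a type-O mother.
Anders (type B, Rh+): no genotype consistent with that phenotype can produce a type-A Rh+ child with a type-O mother.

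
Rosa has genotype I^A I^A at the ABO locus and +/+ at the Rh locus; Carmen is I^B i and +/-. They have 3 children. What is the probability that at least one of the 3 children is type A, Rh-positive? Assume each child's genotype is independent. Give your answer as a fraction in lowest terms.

7/8

ABO cross I^A I^A × I^B i → 1/2 A, 1/2 AB.
Rh cross +/+ × +/- → 1 Rh+; so P(type A, Rh-positive) = 1/2 × 1 = 1/2 per child.
P(none) = (1/2)^3 = 1/8; P(at least one) = 1 − 1/8 = 7/8.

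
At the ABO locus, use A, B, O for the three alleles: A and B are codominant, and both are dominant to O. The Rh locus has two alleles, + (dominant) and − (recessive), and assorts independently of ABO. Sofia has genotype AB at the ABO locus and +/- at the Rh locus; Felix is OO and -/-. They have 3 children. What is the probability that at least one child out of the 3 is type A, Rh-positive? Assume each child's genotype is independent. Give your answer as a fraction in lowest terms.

ABO cross AB × OO → 1/2 A, 1/2 B.
Rh cross +/- × -/- → 1/2 Rh+, 1/2 Rh-; so P(type A, Rh-positive) = 1/2 × 1/2 = 1/4 per child.
P(none) = (3/4)^3 = 27/64; P(at least one) = 1 − 27/64 = 37/64.

37/64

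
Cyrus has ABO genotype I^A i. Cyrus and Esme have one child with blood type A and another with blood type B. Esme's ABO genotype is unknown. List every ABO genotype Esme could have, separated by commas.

For each candidate genotype of Esme, check whether crossing it with I^A i can produce every observed child phenotype.
  I^A I^A → possible child types {A} ✗
  I^A I^B → possible child types {A, B, AB} ✓
  I^A i → possible child types {O, A} ✗
  I^B I^B → possible child types {B, AB} ✗
  I^B i → possible child types {O, A, B, AB} ✓
  i i → possible child types {O, A} ✗

I^A I^B, I^B i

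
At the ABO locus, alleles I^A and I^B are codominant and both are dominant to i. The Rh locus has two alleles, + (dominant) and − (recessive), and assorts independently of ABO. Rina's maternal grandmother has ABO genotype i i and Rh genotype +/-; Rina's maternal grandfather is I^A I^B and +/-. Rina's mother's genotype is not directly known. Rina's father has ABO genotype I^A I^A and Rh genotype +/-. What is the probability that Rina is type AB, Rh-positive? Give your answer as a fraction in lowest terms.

3/16

Rina's mother's ABO genotype from i i × I^A I^B: 1/2 I^A i, 1/2 I^B i.
Crossing each possibility with the father I^A I^A and summing P(type AB): 1/2·0 + 1/2·1/2 = 1/4.
Similarly for Rh via the mother's Rh distribution: P(Rh+) = 3/4.
Independent loci: 1/4 × 3/4 = 3/16.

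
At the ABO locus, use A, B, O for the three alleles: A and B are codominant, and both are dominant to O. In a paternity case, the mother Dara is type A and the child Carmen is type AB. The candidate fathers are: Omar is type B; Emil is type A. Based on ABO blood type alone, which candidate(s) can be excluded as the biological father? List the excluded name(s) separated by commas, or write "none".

Emil

A candidate is excluded only if no genotype consistent with his phenotype could produce a type AB child with a type A mother.
Emil (type A): no genotype consistent with that phenotype can produce a type-AB child with a type-A mother.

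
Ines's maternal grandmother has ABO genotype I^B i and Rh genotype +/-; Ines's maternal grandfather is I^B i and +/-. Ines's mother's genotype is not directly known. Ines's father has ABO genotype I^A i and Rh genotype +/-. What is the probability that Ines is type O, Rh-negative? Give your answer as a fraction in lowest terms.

1/16

Ines's mother's ABO genotype from I^B i × I^B i: 1/4 I^B I^B, 1/2 I^B i, 1/4 i i.
Crossing each possibility with the father I^A i and summing P(type O): 1/4·0 + 1/2·1/4 + 1/4·1/2 = 1/4.
Similarly for Rh via the mother's Rh distribution: P(Rh-) = 1/4.
Independent loci: 1/4 × 1/4 = 1/16.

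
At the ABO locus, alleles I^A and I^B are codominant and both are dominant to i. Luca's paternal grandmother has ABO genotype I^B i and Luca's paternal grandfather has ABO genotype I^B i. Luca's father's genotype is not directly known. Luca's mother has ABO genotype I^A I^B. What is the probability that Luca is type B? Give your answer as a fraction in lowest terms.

Luca's father's ABO genotype from I^B i × I^B i: 1/4 I^B I^B, 1/2 I^B i, 1/4 i i.
Crossing each possibility with the mother I^A I^B and summing P(type B): 1/4·1/2 + 1/2·1/2 + 1/4·1/2 = 1/2.

1/2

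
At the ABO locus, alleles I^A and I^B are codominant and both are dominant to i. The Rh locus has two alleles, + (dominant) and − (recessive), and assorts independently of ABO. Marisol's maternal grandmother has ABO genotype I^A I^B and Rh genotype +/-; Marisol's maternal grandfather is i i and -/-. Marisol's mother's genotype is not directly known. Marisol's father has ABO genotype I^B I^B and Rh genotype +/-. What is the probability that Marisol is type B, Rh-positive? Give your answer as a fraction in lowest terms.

Marisol's mother's ABO genotype from I^A I^B × i i: 1/2 I^A i, 1/2 I^B i.
Crossing each possibility with the father I^B I^B and summing P(type B): 1/2·1/2 + 1/2·1 = 3/4.
Similarly for Rh via the mother's Rh distribution: P(Rh+) = 5/8.
Independent loci: 3/4 × 5/8 = 15/32.

15/32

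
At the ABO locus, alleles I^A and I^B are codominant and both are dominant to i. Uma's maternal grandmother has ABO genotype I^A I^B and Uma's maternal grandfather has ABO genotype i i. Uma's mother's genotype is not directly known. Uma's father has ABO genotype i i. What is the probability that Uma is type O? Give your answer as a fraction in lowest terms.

Uma's mother's ABO genotype from I^A I^B × i i: 1/2 I^A i, 1/2 I^B i.
Crossing each possibility with the father i i and summing P(type O): 1/2·1/2 + 1/2·1/2 = 1/2.

1/2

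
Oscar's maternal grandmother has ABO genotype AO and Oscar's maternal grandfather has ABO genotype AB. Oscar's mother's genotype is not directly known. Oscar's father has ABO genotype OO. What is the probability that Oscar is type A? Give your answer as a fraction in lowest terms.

Oscar's mother's ABO genotype from AO × AB: 1/4 AA, 1/4 AB, 1/4 AO, 1/4 BO.
Crossing each possibility with the father OO and summing P(type A): 1/4·1 + 1/4·1/2 + 1/4·1/2 + 1/4·0 = 1/2.

1/2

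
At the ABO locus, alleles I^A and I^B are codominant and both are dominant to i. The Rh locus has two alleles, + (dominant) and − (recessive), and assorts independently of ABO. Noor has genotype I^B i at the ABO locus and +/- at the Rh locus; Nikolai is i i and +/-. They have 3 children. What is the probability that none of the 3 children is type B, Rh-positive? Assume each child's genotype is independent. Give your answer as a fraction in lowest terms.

ABO cross I^B i × i i → 1/2 O, 1/2 B.
Rh cross +/- × +/- → 3/4 Rh+, 1/4 Rh-; so P(type B, Rh-positive) = 1/2 × 3/4 = 3/8 per child.
P(not type B, Rh-positive) = 5/8 for one child; (5/8)^3 = 125/512.

125/512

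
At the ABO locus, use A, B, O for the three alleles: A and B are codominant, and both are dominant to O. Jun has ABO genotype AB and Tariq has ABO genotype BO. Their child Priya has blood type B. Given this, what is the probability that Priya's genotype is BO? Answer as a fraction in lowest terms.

1/2

Cross AB × BO → 1/4 AB, 1/4 AO, 1/4 BB, 1/4 BO.
Type-B genotypes among offspring: BB (1/4), BO (1/4); total 1/2.
P(BO | type B) = (1/4) / (1/2) = 1/2.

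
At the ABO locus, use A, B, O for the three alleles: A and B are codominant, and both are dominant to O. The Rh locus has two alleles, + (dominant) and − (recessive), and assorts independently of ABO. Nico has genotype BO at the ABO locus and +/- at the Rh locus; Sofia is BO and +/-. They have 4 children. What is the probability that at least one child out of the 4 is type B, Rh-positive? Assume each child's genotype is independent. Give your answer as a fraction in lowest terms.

ABO cross BO × BO → 1/4 O, 3/4 B.
Rh cross +/- × +/- → 3/4 Rh+, 1/4 Rh-; so P(type B, Rh-positive) = 3/4 × 3/4 = 9/16 per child.
P(none) = (7/16)^4 = 2401/65536; P(at least one) = 1 − 2401/65536 = 63135/65536.

63135/65536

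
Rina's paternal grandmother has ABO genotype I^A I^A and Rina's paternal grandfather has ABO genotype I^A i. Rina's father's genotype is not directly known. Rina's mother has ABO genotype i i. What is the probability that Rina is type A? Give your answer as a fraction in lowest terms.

3/4

Rina's father's ABO genotype from I^A I^A × I^A i: 1/2 I^A I^A, 1/2 I^A i.
Crossing each possibility with the mother i i and summing P(type A): 1/2·1 + 1/2·1/2 = 3/4.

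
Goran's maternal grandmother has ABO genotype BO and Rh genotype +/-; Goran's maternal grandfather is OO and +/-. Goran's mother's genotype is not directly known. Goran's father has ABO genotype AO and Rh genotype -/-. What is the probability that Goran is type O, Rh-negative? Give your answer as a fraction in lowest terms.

Goran's mother's ABO genotype from BO × OO: 1/2 BO, 1/2 OO.
Crossing each possibility with the father AO and summing P(type O): 1/2·1/4 + 1/2·1/2 = 3/8.
Similarly for Rh via the mother's Rh distribution: P(Rh-) = 1/2.
Independent loci: 3/8 × 1/2 = 3/16.

3/16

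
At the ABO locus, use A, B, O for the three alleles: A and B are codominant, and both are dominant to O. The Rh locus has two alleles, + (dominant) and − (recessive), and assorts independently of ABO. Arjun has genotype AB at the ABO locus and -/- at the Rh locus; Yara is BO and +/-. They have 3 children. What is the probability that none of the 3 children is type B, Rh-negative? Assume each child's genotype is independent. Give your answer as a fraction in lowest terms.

27/64

ABO cross AB × BO → 1/4 A, 1/2 B, 1/4 AB.
Rh cross -/- × +/- → 1/2 Rh+, 1/2 Rh-; so P(type B, Rh-negative) = 1/2 × 1/2 = 1/4 per child.
P(not type B, Rh-negative) = 3/4 for one child; (3/4)^3 = 27/64.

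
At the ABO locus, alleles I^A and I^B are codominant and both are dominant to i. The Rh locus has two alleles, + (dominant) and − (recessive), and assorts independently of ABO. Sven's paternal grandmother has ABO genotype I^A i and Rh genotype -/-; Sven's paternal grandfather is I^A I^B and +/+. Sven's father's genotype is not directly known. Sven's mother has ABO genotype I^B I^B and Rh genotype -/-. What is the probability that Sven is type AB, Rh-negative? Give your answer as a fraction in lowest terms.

Sven's father's ABO genotype from I^A i × I^A I^B: 1/4 I^A I^A, 1/4 I^A I^B, 1/4 I^A i, 1/4 I^B i.
Crossing each possibility with the mother I^B I^B and summing P(type AB): 1/4·1 + 1/4·1/2 + 1/4·1/2 + 1/4·0 = 1/2.
Similarly for Rh via the father's Rh distribution: P(Rh-) = 1/2.
Independent loci: 1/2 × 1/2 = 1/4.

1/4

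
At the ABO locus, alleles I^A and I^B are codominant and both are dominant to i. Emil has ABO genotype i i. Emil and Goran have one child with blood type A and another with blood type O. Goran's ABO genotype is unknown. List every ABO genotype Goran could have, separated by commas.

I^A i

For each candidate genotype of Goran, check whether crossing it with i i can produce every observed child phenotype.
  I^A I^A → possible child types {A} ✗
  I^A I^B → possible child types {A, B} ✗
  I^A i → possible child types {O, A} ✓
  I^B I^B → possible child types {B} ✗
  I^B i → possible child types {O, B} ✗
  i i → possible child types {O} ✗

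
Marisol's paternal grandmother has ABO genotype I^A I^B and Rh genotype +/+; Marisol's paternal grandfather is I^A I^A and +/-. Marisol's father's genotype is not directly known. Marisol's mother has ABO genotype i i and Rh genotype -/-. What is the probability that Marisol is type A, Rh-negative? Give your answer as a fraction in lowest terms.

Marisol's father's ABO genotype from I^A I^B × I^A I^A: 1/2 I^A I^A, 1/2 I^A I^B.
Crossing each possibility with the mother i i and summing P(type A): 1/2·1 + 1/2·1/2 = 3/4.
Similarly for Rh via the father's Rh distribution: P(Rh-) = 1/4.
Independent loci: 3/4 × 1/4 = 3/16.

3/16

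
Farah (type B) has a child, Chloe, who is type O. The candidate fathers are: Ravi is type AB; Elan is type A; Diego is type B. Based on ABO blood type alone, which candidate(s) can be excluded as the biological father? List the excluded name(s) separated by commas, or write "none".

A candidate is excluded only if no genotype consistent with his phenotype could produce a type O child with a type B mother.
Ravi (type AB): no genotype consistent with that phenotype can produce a type-O child with a type-B mother.

Ravi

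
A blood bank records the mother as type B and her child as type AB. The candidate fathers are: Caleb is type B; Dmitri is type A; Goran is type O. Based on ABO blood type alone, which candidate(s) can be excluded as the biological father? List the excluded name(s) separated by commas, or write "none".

A candidate is excluded only if no genotype consistent with his phenotype could produce a type AB child with a type B mother.
Caleb (type B): no genotype consistent with that phenotype can produce a type-AB child with a type-B mother.
Goran (type O): no genotype consistent with that phenotype can produce a type-AB child with a type-B mother.

Caleb, Goran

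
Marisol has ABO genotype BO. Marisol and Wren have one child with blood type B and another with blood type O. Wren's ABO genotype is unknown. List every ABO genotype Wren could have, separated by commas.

AO, BO, OO

For each candidate genotype of Wren, check whether crossing it with BO can produce every observed child phenotype.
  AA → possible child types {A, AB} ✗
  AB → possible child types {A, B, AB} ✗
  AO → possible child types {O, A, B, AB} ✓
  BB → possible child types {B} ✗
  BO → possible child types {O, B} ✓
  OO → possible child types {O, B} ✓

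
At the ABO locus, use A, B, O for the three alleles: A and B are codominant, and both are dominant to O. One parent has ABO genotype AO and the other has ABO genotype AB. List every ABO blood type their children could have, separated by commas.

Gametes from AO × AB give offspring ABO genotypes AA, AB, AO, BO, i.e. phenotypes A, B, AB.

A, B, AB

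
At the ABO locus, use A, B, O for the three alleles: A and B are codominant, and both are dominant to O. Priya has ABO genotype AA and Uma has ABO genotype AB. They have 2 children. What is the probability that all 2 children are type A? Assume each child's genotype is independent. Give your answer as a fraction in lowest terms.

ABO cross AA × AB → 1/2 A, 1/2 AB.
So P(type A) = 1/2 per child.
All 2 independent: (1/2)^2 = 1/4.

1/4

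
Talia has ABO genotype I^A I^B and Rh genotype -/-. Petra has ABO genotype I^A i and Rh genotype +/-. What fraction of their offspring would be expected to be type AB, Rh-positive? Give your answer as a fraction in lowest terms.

1/8

ABO cross I^A I^B × I^A i → offspring phenotypes: 1/2 A, 1/4 B, 1/4 AB.
Rh cross -/- × +/- → 1/2 Rh+, 1/2 Rh-.
Independent loci: P(type AB, Rh-positive) = 1/4 × 1/2 = 1/8.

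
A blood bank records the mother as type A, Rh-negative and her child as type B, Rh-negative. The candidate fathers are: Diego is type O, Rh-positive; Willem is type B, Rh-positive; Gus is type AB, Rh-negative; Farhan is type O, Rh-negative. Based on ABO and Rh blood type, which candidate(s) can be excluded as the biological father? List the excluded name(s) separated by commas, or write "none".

A candidate is excluded only if no genotype consistent with his phenotype could produce a type B, Rh-negative child with a type A, Rh-negative mother.
Diego (type O, Rh+): no genotype consistent with that phenotype can produce a type-B Rh- child with a type-A mother.
Farhan (type O, Rh-): no genotype consistent with that phenotype can produce a type-B Rh- child with a type-A mother.

Diego, Farhan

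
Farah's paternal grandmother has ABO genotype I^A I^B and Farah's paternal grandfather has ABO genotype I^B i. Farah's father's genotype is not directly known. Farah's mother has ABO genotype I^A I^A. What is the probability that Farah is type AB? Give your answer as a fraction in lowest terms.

Farah's father's ABO genotype from I^A I^B × I^B i: 1/4 I^A I^B, 1/4 I^A i, 1/4 I^B I^B, 1/4 I^B i.
Crossing each possibility with the mother I^A I^A and summing P(type AB): 1/4·1/2 + 1/4·0 + 1/4·1 + 1/4·1/2 = 1/2.

1/2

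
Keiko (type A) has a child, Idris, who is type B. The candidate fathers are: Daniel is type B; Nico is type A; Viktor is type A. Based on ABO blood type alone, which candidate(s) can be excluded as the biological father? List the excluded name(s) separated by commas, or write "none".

Nico, Viktor

A candidate is excluded only if no genotype consistent with his phenotype could produce a type B child with a type A mother.
Nico (type A): no genotype consistent with that phenotype can produce a type-B child with a type-A mother.
Viktor (type A): no genotype consistent with that phenotype can produce a type-B child with a type-A mother.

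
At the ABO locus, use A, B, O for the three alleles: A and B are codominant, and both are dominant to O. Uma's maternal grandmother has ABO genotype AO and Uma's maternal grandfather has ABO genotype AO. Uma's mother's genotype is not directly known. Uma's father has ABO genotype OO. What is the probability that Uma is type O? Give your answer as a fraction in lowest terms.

1/2

Uma's mother's ABO genotype from AO × AO: 1/4 AA, 1/2 AO, 1/4 OO.
Crossing each possibility with the father OO and summing P(type O): 1/4·0 + 1/2·1/2 + 1/4·1 = 1/2.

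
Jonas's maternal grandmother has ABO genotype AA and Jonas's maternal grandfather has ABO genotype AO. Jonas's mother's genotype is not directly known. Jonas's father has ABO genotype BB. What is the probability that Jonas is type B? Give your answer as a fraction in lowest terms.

Jonas's mother's ABO genotype from AA × AO: 1/2 AA, 1/2 AO.
Crossing each possibility with the father BB and summing P(type B): 1/2·0 + 1/2·1/2 = 1/4.

1/4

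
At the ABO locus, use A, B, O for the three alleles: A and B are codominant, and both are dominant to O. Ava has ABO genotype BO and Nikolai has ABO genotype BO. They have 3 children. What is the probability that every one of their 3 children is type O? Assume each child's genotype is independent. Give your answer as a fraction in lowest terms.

ABO cross BO × BO → 1/4 O, 3/4 B.
So P(type O) = 1/4 per child.
All 3 independent: (1/4)^3 = 1/64.

1/64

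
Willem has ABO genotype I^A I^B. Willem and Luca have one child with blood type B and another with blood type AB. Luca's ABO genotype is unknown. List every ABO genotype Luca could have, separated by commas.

For each candidate genotype of Luca, check whether crossing it with I^A I^B can produce every observed child phenotype.
  I^A I^A → possible child types {A, AB} ✗
  I^A I^B → possible child types {A, B, AB} ✓
  I^A i → possible child types {A, B, AB} ✓
  I^B I^B → possible child types {B, AB} ✓
  I^B i → possible child types {A, B, AB} ✓
  i i → possible child types {A, B} ✗

I^A I^B, I^A i, I^B I^B, I^B i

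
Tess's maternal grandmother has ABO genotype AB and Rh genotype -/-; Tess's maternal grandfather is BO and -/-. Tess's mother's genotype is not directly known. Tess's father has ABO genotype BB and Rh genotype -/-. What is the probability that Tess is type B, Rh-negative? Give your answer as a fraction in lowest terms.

Tess's mother's ABO genotype from AB × BO: 1/4 AB, 1/4 AO, 1/4 BB, 1/4 BO.
Crossing each possibility with the father BB and summing P(type B): 1/4·1/2 + 1/4·1/2 + 1/4·1 + 1/4·1 = 3/4.
Similarly for Rh via the mother's Rh distribution: P(Rh-) = 1.
Independent loci: 3/4 × 1 = 3/4.

3/4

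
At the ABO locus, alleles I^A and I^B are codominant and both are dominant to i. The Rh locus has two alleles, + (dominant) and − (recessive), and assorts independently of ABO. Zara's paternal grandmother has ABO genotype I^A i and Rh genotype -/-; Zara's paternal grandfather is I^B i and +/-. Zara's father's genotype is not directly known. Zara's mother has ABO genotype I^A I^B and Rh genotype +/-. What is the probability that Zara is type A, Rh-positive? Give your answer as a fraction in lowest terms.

Zara's father's ABO genotype from I^A i × I^B i: 1/4 I^A I^B, 1/4 I^A i, 1/4 I^B i, 1/4 i i.
Crossing each possibility with the mother I^A I^B and summing P(type A): 1/4·1/4 + 1/4·1/2 + 1/4·1/4 + 1/4·1/2 = 3/8.
Similarly for Rh via the father's Rh distribution: P(Rh+) = 5/8.
Independent loci: 3/8 × 5/8 = 15/64.

15/64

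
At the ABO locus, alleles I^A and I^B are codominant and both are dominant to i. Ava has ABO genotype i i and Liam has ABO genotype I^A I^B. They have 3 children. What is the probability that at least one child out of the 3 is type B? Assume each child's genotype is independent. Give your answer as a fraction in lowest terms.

ABO cross i i × I^A I^B → 1/2 A, 1/2 B.
So P(type B) = 1/2 per child.
P(none) = (1/2)^3 = 1/8; P(at least one) = 1 − 1/8 = 7/8.

7/8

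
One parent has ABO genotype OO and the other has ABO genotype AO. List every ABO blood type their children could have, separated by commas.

Gametes from OO × AO give offspring ABO genotypes AO, OO, i.e. phenotypes O, A.

O, A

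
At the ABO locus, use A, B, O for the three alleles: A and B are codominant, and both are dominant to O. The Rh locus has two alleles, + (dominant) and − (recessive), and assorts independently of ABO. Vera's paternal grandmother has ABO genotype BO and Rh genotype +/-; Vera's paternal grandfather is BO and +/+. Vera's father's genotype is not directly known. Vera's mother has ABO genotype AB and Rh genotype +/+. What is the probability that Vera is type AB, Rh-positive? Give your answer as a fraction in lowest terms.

1/4

Vera's father's ABO genotype from BO × BO: 1/4 BB, 1/2 BO, 1/4 OO.
Crossing each possibility with the mother AB and summing P(type AB): 1/4·1/2 + 1/2·1/4 + 1/4·0 = 1/4.
Similarly for Rh via the father's Rh distribution: P(Rh+) = 1.
Independent loci: 1/4 × 1 = 1/4.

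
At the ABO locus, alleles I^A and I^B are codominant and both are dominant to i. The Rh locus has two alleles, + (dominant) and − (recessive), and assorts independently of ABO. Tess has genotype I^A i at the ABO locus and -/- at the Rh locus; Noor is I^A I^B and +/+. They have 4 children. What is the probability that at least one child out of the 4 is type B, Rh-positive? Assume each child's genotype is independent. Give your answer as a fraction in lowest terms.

ABO cross I^A i × I^A I^B → 1/2 A, 1/4 B, 1/4 AB.
Rh cross -/- × +/+ → 1 Rh+; so P(type B, Rh-positive) = 1/4 × 1 = 1/4 per child.
P(none) = (3/4)^4 = 81/256; P(at least one) = 1 − 81/256 = 175/256.

175/256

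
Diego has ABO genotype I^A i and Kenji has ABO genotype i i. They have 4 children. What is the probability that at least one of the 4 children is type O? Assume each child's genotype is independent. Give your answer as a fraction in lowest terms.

ABO cross I^A i × i i → 1/2 O, 1/2 A.
So P(type O) = 1/2 per child.
P(none) = (1/2)^4 = 1/16; P(at least one) = 1 − 1/16 = 15/16.

15/16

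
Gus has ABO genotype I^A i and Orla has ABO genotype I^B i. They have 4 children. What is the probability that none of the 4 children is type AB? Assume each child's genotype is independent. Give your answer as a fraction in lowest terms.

81/256

ABO cross I^A i × I^B i → 1/4 O, 1/4 A, 1/4 B, 1/4 AB.
So P(type AB) = 1/4 per child.
P(not type AB) = 3/4 for one child; (3/4)^4 = 81/256.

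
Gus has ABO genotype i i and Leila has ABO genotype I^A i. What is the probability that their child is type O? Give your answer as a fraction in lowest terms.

ABO cross i i × I^A i → offspring phenotypes: 1/2 O, 1/2 A.
So P(type O) = 1/2.

1/2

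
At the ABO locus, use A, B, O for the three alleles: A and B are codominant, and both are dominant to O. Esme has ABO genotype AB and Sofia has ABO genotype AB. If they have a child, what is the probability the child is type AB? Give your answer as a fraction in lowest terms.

ABO cross AB × AB → offspring phenotypes: 1/4 A, 1/4 B, 1/2 AB.
So P(type AB) = 1/2.

1/2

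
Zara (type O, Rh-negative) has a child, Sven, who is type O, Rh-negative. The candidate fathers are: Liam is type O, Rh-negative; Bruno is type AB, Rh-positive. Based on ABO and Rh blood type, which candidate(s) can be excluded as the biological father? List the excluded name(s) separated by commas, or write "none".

A candidate is excluded only if no genotype consistent with his phenotype could produce a type O, Rh-negative child with a type O, Rh-negative mother.
Bruno (type AB, Rh+): no genotype consistent with that phenotype can produce a type-O Rh- child with a type-O mother.

Bruno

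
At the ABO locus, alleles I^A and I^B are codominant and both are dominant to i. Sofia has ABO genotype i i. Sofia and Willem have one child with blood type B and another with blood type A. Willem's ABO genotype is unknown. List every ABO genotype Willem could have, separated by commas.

For each candidate genotype of Willem, check whether crossing it with i i can produce every observed child phenotype.
  I^A I^A → possible child types {A} ✗
  I^A I^B → possible child types {A, B} ✓
  I^A i → possible child types {O, A} ✗
  I^B I^B → possible child types {B} ✗
  I^B i → possible child types {O, B} ✗
  i i → possible child types {O} ✗

I^A I^B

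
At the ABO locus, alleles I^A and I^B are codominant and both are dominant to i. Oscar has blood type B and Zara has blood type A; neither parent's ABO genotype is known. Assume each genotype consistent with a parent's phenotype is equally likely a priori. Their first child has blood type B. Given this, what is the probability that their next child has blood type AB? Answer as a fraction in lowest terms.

Possible genotypes: Oscar ∈ {I^B I^B, I^B i}; Zara ∈ {I^A I^A, I^A i}.
Weight each parental genotype pair by prior × P(type-B child):
  I^B I^B × I^A i: posterior weight 2/3; P(next child type AB) = 1/2.
  I^B i × I^A i: posterior weight 1/3; P(next child type AB) = 1/4.
Weighted sum = 5/12.

5/12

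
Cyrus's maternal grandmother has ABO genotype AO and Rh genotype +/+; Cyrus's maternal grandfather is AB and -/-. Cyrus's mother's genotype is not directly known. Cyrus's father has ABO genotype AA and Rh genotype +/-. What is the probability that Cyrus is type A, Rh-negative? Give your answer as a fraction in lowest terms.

3/16

Cyrus's mother's ABO genotype from AO × AB: 1/4 AA, 1/4 AB, 1/4 AO, 1/4 BO.
Crossing each possibility with the father AA and summing P(type A): 1/4·1 + 1/4·1/2 + 1/4·1 + 1/4·1/2 = 3/4.
Similarly for Rh via the mother's Rh distribution: P(Rh-) = 1/4.
Independent loci: 3/4 × 1/4 = 3/16.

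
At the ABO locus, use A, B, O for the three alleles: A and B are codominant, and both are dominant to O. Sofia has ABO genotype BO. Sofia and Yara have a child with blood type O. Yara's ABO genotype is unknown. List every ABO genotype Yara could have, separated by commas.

For each candidate genotype of Yara, check whether crossing it with BO can produce every observed child phenotype.
  AA → possible child types {A, AB} ✗
  AB → possible child types {A, B, AB} ✗
  AO → possible child types {O, A, B, AB} ✓
  BB → possible child types {B} ✗
  BO → possible child types {O, B} ✓
  OO → possible child types {O, B} ✓

AO, BO, OO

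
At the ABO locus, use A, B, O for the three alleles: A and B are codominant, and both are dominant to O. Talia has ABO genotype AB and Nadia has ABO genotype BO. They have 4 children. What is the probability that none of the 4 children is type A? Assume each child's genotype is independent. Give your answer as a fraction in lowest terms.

ABO cross AB × BO → 1/4 A, 1/2 B, 1/4 AB.
So P(type A) = 1/4 per child.
P(not type A) = 3/4 for one child; (3/4)^4 = 81/256.

81/256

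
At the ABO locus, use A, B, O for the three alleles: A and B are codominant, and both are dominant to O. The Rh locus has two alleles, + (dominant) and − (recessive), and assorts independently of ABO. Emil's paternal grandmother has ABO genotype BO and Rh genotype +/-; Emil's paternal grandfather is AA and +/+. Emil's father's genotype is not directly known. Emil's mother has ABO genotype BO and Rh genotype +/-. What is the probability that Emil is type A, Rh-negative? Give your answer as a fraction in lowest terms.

1/32

Emil's father's ABO genotype from BO × AA: 1/2 AB, 1/2 AO.
Crossing each possibility with the mother BO and summing P(type A): 1/2·1/4 + 1/2·1/4 = 1/4.
Similarly for Rh via the father's Rh distribution: P(Rh-) = 1/8.
Independent loci: 1/4 × 1/8 = 1/32.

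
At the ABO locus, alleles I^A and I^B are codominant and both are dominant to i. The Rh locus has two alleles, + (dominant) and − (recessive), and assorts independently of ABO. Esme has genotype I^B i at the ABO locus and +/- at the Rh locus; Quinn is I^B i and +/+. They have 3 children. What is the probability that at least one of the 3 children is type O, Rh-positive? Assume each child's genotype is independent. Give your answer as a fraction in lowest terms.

37/64

ABO cross I^B i × I^B i → 1/4 O, 3/4 B.
Rh cross +/- × +/+ → 1 Rh+; so P(type O, Rh-positive) = 1/4 × 1 = 1/4 per child.
P(none) = (3/4)^3 = 27/64; P(at least one) = 1 − 27/64 = 37/64.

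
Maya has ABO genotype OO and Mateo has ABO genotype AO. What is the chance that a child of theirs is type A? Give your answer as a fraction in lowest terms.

ABO cross OO × AO → offspring phenotypes: 1/2 O, 1/2 A.
So P(type A) = 1/2.

1/2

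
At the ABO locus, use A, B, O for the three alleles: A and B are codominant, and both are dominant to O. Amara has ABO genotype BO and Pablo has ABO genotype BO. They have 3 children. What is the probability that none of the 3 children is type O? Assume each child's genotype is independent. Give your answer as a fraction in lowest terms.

ABO cross BO × BO → 1/4 O, 3/4 B.
So P(type O) = 1/4 per child.
P(not type O) = 3/4 for one child; (3/4)^3 = 27/64.

27/64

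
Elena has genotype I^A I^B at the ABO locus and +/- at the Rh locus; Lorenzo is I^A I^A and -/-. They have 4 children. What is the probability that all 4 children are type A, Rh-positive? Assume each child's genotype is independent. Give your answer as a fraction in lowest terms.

1/256

ABO cross I^A I^B × I^A I^A → 1/2 A, 1/2 AB.
Rh cross +/- × -/- → 1/2 Rh+, 1/2 Rh-; so P(type A, Rh-positive) = 1/2 × 1/2 = 1/4 per child.
All 4 independent: (1/4)^4 = 1/256.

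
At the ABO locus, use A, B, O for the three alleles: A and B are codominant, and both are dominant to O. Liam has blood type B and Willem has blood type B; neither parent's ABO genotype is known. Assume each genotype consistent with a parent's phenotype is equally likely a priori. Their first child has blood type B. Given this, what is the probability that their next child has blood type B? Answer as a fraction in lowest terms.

Possible genotypes: Liam ∈ {BB, BO}; Willem ∈ {BB, BO}.
Weight each parental genotype pair by prior × P(type-B child):
  BB × BB: posterior weight 4/15; P(next child type B) = 1.
  BB × BO: posterior weight 4/15; P(next child type B) = 1.
  BO × BB: posterior weight 4/15; P(next child type B) = 1.
  BO × BO: posterior weight 1/5; P(next child type B) = 3/4.
Weighted sum = 19/20.

19/20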